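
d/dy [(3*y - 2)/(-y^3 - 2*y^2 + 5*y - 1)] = (6*y^3 - 8*y + 7)/(y^6 + 4*y^5 - 6*y^4 - 18*y^3 + 29*y^2 - 10*y + 1)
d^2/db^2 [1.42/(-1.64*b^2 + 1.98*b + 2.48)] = (-7.638464*b^2 + 9.222048*b + 1.42*(3.28*b - 1.98)*(6.56*b - 3.96) + 11.550848)/(-1.64*b^2 + 1.98*b + 2.48)^3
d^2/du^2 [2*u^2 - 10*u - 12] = 4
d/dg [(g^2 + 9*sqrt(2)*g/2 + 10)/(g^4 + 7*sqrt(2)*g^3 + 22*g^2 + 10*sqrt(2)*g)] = (-4*g^5 - 41*sqrt(2)*g^4 - 332*g^3 - 598*sqrt(2)*g^2 - 880*g - 200*sqrt(2))/(2*g^2*(g^6 + 14*sqrt(2)*g^5 + 142*g^4 + 328*sqrt(2)*g^3 + 764*g^2 + 440*sqrt(2)*g + 200))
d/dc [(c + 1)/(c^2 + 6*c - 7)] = (c^2 + 6*c - 2*(c + 1)*(c + 3) - 7)/(c^2 + 6*c - 7)^2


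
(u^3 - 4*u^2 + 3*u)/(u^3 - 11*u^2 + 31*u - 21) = u/(u - 7)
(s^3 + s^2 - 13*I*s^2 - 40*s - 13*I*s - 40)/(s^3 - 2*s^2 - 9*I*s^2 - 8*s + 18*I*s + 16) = (s^2 + s*(1 - 5*I) - 5*I)/(s^2 - s*(2 + I) + 2*I)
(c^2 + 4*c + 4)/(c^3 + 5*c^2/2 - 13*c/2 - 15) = 2*(c + 2)/(2*c^2 + c - 15)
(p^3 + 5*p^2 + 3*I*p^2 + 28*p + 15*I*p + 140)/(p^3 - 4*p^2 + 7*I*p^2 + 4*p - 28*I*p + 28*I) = (p^2 + p*(5 - 4*I) - 20*I)/(p^2 - 4*p + 4)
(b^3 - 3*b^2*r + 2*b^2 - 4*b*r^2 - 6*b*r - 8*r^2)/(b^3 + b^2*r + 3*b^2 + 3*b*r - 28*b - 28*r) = (b^2 - 4*b*r + 2*b - 8*r)/(b^2 + 3*b - 28)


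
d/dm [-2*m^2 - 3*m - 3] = -4*m - 3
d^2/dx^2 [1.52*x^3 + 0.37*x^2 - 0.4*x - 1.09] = 9.12*x + 0.74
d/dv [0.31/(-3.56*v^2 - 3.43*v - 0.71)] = (2.2072*v + 1.0633)/(3.56*v^2 + 3.43*v + 0.71)^2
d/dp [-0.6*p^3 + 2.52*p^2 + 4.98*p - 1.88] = -1.8*p^2 + 5.04*p + 4.98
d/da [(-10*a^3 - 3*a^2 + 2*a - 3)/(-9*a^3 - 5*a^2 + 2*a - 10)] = (23*a^4 - 4*a^3 + 223*a^2 + 30*a - 14)/(81*a^6 + 90*a^5 - 11*a^4 + 160*a^3 + 104*a^2 - 40*a + 100)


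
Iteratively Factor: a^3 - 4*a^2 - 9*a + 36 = (a - 4)*(a^2 - 9) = (a - 4)*(a - 3)*(a + 3)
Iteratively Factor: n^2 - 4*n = (n)*(n - 4)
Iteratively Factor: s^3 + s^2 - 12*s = (s - 3)*(s^2 + 4*s) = (s - 3)*(s + 4)*(s)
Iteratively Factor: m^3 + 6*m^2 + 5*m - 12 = (m + 4)*(m^2 + 2*m - 3) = (m - 1)*(m + 4)*(m + 3)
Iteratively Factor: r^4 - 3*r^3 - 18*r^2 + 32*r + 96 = (r - 4)*(r^3 + r^2 - 14*r - 24) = (r - 4)^2*(r^2 + 5*r + 6) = (r - 4)^2*(r + 3)*(r + 2)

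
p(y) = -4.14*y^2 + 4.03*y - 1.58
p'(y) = 4.03 - 8.28*y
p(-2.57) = -39.28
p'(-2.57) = 25.31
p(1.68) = -6.49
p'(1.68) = -9.88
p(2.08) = -11.11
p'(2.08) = -13.19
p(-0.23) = -2.73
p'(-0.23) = 5.93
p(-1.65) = -19.50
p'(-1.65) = 17.69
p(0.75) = -0.89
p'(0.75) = -2.18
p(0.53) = -0.61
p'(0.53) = -0.36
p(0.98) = -1.61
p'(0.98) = -4.08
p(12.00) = -549.38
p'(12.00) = -95.33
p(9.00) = -300.65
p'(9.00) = -70.49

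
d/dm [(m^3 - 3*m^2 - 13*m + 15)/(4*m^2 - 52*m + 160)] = (m^2 - 16*m - 13)/(4*(m^2 - 16*m + 64))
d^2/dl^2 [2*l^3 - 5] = 12*l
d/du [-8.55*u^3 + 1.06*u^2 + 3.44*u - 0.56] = -25.65*u^2 + 2.12*u + 3.44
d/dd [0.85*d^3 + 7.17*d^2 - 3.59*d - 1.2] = 2.55*d^2 + 14.34*d - 3.59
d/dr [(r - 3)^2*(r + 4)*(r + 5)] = 4*r^3 + 9*r^2 - 50*r - 39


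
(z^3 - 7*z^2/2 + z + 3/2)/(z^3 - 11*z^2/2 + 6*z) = (2*z^3 - 7*z^2 + 2*z + 3)/(z*(2*z^2 - 11*z + 12))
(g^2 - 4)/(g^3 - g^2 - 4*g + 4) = 1/(g - 1)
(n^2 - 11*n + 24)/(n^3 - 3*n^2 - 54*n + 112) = (n - 3)/(n^2 + 5*n - 14)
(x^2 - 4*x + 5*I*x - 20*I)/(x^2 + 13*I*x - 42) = (x^2 + x*(-4 + 5*I) - 20*I)/(x^2 + 13*I*x - 42)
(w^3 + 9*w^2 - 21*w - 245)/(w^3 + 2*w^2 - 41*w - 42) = (w^2 + 2*w - 35)/(w^2 - 5*w - 6)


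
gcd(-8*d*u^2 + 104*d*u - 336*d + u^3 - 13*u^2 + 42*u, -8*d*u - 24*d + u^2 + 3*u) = -8*d + u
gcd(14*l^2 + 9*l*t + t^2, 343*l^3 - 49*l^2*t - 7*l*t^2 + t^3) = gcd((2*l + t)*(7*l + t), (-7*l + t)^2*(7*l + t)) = 7*l + t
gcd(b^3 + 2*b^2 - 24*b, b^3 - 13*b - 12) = b - 4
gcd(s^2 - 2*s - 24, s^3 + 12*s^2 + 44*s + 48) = s + 4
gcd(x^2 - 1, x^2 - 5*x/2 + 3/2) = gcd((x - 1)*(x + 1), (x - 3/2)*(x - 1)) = x - 1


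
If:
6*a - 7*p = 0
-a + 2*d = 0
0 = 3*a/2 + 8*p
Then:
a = 0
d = 0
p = 0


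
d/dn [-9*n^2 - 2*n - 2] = -18*n - 2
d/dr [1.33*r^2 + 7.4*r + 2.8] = 2.66*r + 7.4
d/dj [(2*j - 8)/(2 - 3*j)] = -20/(3*j - 2)^2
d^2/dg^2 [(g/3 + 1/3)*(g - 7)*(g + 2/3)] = 2*g - 32/9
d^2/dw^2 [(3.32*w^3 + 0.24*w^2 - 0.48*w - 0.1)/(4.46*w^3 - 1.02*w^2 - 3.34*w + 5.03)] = (39.7546560000001*w^6 + 239.44848*w^5 - 883.08*w^4 + 23.106928*w^3 - 189.739632*w^2 + 500.634*w - 7.241)/(88.716536*w^9 - 60.868296*w^8 - 185.39328*w^7 + 390.269004*w^6 + 1.54226399999997*w^5 - 468.009852*w^4 + 404.083562*w^3 + 90.91725*w^2 - 253.515018*w + 127.263527)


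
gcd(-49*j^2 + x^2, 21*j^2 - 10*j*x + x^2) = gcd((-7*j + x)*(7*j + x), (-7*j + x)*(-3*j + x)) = -7*j + x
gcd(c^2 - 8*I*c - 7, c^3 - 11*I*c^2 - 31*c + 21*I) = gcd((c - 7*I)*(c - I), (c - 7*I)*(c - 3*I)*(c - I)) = c^2 - 8*I*c - 7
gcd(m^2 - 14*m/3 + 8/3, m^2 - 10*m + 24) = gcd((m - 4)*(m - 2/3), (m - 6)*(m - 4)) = m - 4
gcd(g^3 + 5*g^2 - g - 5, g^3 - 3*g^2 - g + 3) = g^2 - 1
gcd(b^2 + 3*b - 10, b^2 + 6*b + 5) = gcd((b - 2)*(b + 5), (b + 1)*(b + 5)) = b + 5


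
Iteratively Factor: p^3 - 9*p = (p + 3)*(p^2 - 3*p) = (p - 3)*(p + 3)*(p)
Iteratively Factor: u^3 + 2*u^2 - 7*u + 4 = (u + 4)*(u^2 - 2*u + 1) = (u - 1)*(u + 4)*(u - 1)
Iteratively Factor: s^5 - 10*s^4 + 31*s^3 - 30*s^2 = (s - 3)*(s^4 - 7*s^3 + 10*s^2) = (s - 5)*(s - 3)*(s^3 - 2*s^2) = s*(s - 5)*(s - 3)*(s^2 - 2*s) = s^2*(s - 5)*(s - 3)*(s - 2)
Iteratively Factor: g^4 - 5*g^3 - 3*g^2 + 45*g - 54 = (g - 3)*(g^3 - 2*g^2 - 9*g + 18) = (g - 3)^2*(g^2 + g - 6) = (g - 3)^2*(g + 3)*(g - 2)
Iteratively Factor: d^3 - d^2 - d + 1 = (d - 1)*(d^2 - 1) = (d - 1)^2*(d + 1)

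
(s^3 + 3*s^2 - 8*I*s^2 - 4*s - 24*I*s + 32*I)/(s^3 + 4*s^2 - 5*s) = (s^2 + 4*s*(1 - 2*I) - 32*I)/(s*(s + 5))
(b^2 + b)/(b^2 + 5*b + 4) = b/(b + 4)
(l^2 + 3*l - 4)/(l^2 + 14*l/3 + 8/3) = 3*(l - 1)/(3*l + 2)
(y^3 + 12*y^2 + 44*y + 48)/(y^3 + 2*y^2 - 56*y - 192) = (y + 2)/(y - 8)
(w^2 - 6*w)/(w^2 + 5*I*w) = (w - 6)/(w + 5*I)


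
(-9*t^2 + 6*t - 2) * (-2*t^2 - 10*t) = 18*t^4 + 78*t^3 - 56*t^2 + 20*t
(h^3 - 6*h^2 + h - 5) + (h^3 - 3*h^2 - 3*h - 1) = 2*h^3 - 9*h^2 - 2*h - 6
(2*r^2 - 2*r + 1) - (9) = 2*r^2 - 2*r - 8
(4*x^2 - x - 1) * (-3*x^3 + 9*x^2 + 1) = -12*x^5 + 39*x^4 - 6*x^3 - 5*x^2 - x - 1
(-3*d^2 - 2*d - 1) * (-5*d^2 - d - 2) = 15*d^4 + 13*d^3 + 13*d^2 + 5*d + 2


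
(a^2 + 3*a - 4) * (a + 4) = a^3 + 7*a^2 + 8*a - 16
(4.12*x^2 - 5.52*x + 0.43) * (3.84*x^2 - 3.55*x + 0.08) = 15.8208*x^4 - 35.8228*x^3 + 21.5768*x^2 - 1.9681*x + 0.0344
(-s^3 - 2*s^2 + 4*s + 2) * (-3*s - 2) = 3*s^4 + 8*s^3 - 8*s^2 - 14*s - 4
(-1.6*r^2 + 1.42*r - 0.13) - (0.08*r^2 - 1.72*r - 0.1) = -1.68*r^2 + 3.14*r - 0.03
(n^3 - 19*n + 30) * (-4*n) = -4*n^4 + 76*n^2 - 120*n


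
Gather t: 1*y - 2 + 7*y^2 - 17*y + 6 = 7*y^2 - 16*y + 4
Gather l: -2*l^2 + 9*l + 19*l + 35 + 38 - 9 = -2*l^2 + 28*l + 64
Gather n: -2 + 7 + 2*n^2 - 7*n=2*n^2 - 7*n + 5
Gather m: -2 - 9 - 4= -15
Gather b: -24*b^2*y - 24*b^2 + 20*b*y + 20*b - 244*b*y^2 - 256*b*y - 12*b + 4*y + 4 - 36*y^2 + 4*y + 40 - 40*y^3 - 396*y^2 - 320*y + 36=b^2*(-24*y - 24) + b*(-244*y^2 - 236*y + 8) - 40*y^3 - 432*y^2 - 312*y + 80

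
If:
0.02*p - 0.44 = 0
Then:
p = 22.00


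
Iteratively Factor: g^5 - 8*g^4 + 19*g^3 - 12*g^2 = (g)*(g^4 - 8*g^3 + 19*g^2 - 12*g) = g^2*(g^3 - 8*g^2 + 19*g - 12) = g^2*(g - 4)*(g^2 - 4*g + 3) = g^2*(g - 4)*(g - 1)*(g - 3)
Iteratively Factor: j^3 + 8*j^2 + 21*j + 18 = (j + 3)*(j^2 + 5*j + 6) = (j + 3)^2*(j + 2)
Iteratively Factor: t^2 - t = (t)*(t - 1)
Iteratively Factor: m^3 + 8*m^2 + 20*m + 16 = (m + 4)*(m^2 + 4*m + 4) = (m + 2)*(m + 4)*(m + 2)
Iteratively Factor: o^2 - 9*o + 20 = (o - 5)*(o - 4)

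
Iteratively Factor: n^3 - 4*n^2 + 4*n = (n - 2)*(n^2 - 2*n) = n*(n - 2)*(n - 2)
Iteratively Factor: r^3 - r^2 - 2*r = (r + 1)*(r^2 - 2*r) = (r - 2)*(r + 1)*(r)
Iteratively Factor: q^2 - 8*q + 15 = (q - 3)*(q - 5)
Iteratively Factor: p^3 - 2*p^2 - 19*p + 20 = (p - 1)*(p^2 - p - 20) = (p - 1)*(p + 4)*(p - 5)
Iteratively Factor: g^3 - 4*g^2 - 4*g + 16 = (g + 2)*(g^2 - 6*g + 8) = (g - 4)*(g + 2)*(g - 2)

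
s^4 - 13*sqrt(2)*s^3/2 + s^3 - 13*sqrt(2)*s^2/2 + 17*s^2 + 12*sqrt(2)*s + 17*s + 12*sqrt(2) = (s + 1)*(s - 4*sqrt(2))*(s - 3*sqrt(2))*(s + sqrt(2)/2)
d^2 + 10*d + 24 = (d + 4)*(d + 6)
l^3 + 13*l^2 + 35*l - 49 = (l - 1)*(l + 7)^2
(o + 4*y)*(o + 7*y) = o^2 + 11*o*y + 28*y^2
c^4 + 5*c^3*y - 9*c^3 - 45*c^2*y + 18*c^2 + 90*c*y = c*(c - 6)*(c - 3)*(c + 5*y)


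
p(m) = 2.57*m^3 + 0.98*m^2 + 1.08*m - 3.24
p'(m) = 7.71*m^2 + 1.96*m + 1.08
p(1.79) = 16.57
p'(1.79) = 29.29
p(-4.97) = -299.90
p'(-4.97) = 181.78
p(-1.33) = -8.99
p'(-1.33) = 12.11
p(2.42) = 41.54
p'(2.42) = 50.98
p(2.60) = 51.36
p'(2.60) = 58.30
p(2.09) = 26.76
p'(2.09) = 38.85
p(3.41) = 113.74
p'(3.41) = 97.42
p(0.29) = -2.78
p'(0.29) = 2.30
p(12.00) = 4591.80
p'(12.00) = 1134.84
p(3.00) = 78.21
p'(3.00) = 76.35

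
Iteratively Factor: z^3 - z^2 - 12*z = (z)*(z^2 - z - 12) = z*(z - 4)*(z + 3)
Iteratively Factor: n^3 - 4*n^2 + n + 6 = (n - 2)*(n^2 - 2*n - 3) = (n - 2)*(n + 1)*(n - 3)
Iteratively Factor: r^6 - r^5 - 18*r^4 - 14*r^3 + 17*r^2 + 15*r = (r + 3)*(r^5 - 4*r^4 - 6*r^3 + 4*r^2 + 5*r) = (r + 1)*(r + 3)*(r^4 - 5*r^3 - r^2 + 5*r) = r*(r + 1)*(r + 3)*(r^3 - 5*r^2 - r + 5) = r*(r - 5)*(r + 1)*(r + 3)*(r^2 - 1) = r*(r - 5)*(r - 1)*(r + 1)*(r + 3)*(r + 1)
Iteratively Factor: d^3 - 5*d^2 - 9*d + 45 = (d - 5)*(d^2 - 9) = (d - 5)*(d + 3)*(d - 3)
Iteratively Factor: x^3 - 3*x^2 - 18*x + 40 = (x - 2)*(x^2 - x - 20) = (x - 2)*(x + 4)*(x - 5)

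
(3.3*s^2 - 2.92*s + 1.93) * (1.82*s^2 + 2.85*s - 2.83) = 6.006*s^4 + 4.0906*s^3 - 14.1484*s^2 + 13.7641*s - 5.4619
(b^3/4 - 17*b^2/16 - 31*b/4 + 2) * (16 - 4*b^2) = -b^5 + 17*b^4/4 + 35*b^3 - 25*b^2 - 124*b + 32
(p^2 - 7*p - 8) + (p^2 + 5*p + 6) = 2*p^2 - 2*p - 2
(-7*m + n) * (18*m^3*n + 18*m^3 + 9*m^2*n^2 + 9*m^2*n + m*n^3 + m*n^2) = -126*m^4*n - 126*m^4 - 45*m^3*n^2 - 45*m^3*n + 2*m^2*n^3 + 2*m^2*n^2 + m*n^4 + m*n^3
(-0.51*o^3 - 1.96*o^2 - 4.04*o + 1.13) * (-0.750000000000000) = 0.3825*o^3 + 1.47*o^2 + 3.03*o - 0.8475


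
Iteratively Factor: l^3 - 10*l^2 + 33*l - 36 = (l - 4)*(l^2 - 6*l + 9) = (l - 4)*(l - 3)*(l - 3)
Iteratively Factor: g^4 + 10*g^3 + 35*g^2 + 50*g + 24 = (g + 2)*(g^3 + 8*g^2 + 19*g + 12) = (g + 2)*(g + 4)*(g^2 + 4*g + 3) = (g + 1)*(g + 2)*(g + 4)*(g + 3)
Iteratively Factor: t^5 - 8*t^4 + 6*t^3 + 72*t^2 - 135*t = (t)*(t^4 - 8*t^3 + 6*t^2 + 72*t - 135) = t*(t + 3)*(t^3 - 11*t^2 + 39*t - 45) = t*(t - 3)*(t + 3)*(t^2 - 8*t + 15) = t*(t - 3)^2*(t + 3)*(t - 5)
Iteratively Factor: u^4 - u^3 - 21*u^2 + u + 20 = (u + 1)*(u^3 - 2*u^2 - 19*u + 20) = (u - 5)*(u + 1)*(u^2 + 3*u - 4) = (u - 5)*(u + 1)*(u + 4)*(u - 1)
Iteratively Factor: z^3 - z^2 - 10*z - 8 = (z - 4)*(z^2 + 3*z + 2) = (z - 4)*(z + 1)*(z + 2)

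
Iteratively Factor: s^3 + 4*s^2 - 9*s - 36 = (s + 4)*(s^2 - 9) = (s + 3)*(s + 4)*(s - 3)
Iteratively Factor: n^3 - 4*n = (n - 2)*(n^2 + 2*n) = (n - 2)*(n + 2)*(n)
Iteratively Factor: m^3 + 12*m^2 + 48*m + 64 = (m + 4)*(m^2 + 8*m + 16) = (m + 4)^2*(m + 4)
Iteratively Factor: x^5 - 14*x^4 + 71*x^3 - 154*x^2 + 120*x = (x)*(x^4 - 14*x^3 + 71*x^2 - 154*x + 120) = x*(x - 5)*(x^3 - 9*x^2 + 26*x - 24) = x*(x - 5)*(x - 3)*(x^2 - 6*x + 8) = x*(x - 5)*(x - 4)*(x - 3)*(x - 2)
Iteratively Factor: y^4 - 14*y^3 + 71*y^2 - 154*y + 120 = (y - 5)*(y^3 - 9*y^2 + 26*y - 24) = (y - 5)*(y - 3)*(y^2 - 6*y + 8) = (y - 5)*(y - 3)*(y - 2)*(y - 4)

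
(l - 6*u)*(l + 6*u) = l^2 - 36*u^2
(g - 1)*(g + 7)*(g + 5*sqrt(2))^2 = g^4 + 6*g^3 + 10*sqrt(2)*g^3 + 43*g^2 + 60*sqrt(2)*g^2 - 70*sqrt(2)*g + 300*g - 350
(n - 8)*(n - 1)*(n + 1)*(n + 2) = n^4 - 6*n^3 - 17*n^2 + 6*n + 16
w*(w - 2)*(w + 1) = w^3 - w^2 - 2*w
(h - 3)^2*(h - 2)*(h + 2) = h^4 - 6*h^3 + 5*h^2 + 24*h - 36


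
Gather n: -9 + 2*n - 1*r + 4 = 2*n - r - 5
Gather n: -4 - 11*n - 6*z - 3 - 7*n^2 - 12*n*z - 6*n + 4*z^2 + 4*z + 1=-7*n^2 + n*(-12*z - 17) + 4*z^2 - 2*z - 6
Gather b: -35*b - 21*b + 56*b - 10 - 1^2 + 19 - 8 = 0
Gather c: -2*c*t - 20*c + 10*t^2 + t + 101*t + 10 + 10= c*(-2*t - 20) + 10*t^2 + 102*t + 20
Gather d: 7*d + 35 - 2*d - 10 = 5*d + 25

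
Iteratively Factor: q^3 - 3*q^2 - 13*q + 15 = (q - 1)*(q^2 - 2*q - 15) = (q - 1)*(q + 3)*(q - 5)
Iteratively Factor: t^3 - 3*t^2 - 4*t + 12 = (t - 2)*(t^2 - t - 6) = (t - 2)*(t + 2)*(t - 3)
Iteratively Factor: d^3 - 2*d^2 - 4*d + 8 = (d + 2)*(d^2 - 4*d + 4) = (d - 2)*(d + 2)*(d - 2)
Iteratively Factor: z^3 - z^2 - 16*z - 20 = (z + 2)*(z^2 - 3*z - 10) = (z - 5)*(z + 2)*(z + 2)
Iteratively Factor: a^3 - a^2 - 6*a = (a)*(a^2 - a - 6) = a*(a - 3)*(a + 2)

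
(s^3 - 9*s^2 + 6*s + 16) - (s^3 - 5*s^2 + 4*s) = -4*s^2 + 2*s + 16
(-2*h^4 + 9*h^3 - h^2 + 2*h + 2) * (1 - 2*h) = 4*h^5 - 20*h^4 + 11*h^3 - 5*h^2 - 2*h + 2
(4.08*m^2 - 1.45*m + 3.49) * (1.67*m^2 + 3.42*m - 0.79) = 6.8136*m^4 + 11.5321*m^3 - 2.3539*m^2 + 13.0813*m - 2.7571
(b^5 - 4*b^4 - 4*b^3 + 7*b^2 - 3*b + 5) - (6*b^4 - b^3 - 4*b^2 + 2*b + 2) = b^5 - 10*b^4 - 3*b^3 + 11*b^2 - 5*b + 3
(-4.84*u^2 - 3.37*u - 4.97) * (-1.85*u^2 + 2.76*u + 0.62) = 8.954*u^4 - 7.1239*u^3 - 3.1075*u^2 - 15.8066*u - 3.0814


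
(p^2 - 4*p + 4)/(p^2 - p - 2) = (p - 2)/(p + 1)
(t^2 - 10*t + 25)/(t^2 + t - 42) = (t^2 - 10*t + 25)/(t^2 + t - 42)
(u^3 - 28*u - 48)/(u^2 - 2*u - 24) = u + 2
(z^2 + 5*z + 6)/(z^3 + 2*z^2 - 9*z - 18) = 1/(z - 3)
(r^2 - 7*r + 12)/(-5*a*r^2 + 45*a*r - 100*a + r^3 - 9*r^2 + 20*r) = (r - 3)/(-5*a*r + 25*a + r^2 - 5*r)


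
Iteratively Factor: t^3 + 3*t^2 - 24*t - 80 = (t + 4)*(t^2 - t - 20) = (t - 5)*(t + 4)*(t + 4)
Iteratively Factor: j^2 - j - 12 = (j - 4)*(j + 3)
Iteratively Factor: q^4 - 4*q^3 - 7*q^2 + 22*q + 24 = (q + 2)*(q^3 - 6*q^2 + 5*q + 12) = (q - 3)*(q + 2)*(q^2 - 3*q - 4) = (q - 4)*(q - 3)*(q + 2)*(q + 1)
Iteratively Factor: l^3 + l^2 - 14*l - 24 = (l + 2)*(l^2 - l - 12) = (l - 4)*(l + 2)*(l + 3)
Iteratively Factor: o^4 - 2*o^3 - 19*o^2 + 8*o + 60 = (o - 2)*(o^3 - 19*o - 30) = (o - 5)*(o - 2)*(o^2 + 5*o + 6) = (o - 5)*(o - 2)*(o + 3)*(o + 2)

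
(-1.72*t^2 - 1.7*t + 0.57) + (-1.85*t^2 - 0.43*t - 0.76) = -3.57*t^2 - 2.13*t - 0.19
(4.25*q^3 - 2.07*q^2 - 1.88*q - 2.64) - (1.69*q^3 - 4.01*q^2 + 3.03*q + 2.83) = 2.56*q^3 + 1.94*q^2 - 4.91*q - 5.47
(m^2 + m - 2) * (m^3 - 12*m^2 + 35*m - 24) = m^5 - 11*m^4 + 21*m^3 + 35*m^2 - 94*m + 48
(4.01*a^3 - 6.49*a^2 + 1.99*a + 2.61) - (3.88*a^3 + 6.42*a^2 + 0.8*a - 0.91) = 0.13*a^3 - 12.91*a^2 + 1.19*a + 3.52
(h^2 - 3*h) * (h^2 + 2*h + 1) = h^4 - h^3 - 5*h^2 - 3*h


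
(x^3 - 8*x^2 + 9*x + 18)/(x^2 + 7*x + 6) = (x^2 - 9*x + 18)/(x + 6)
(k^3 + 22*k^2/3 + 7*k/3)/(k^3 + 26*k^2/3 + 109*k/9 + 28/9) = 3*k/(3*k + 4)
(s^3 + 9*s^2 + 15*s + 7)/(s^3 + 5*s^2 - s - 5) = (s^2 + 8*s + 7)/(s^2 + 4*s - 5)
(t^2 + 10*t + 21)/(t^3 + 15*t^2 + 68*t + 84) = (t + 3)/(t^2 + 8*t + 12)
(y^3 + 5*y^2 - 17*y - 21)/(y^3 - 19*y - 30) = (-y^3 - 5*y^2 + 17*y + 21)/(-y^3 + 19*y + 30)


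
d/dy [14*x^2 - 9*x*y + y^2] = -9*x + 2*y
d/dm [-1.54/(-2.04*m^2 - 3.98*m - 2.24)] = (-6.2832*m - 6.1292)/(2.04*m^2 + 3.98*m + 2.24)^2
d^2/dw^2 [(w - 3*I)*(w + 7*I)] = 2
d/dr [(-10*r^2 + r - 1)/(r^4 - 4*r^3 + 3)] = (4*r^2*(r - 3)*(10*r^2 - r + 1) + (1 - 20*r)*(r^4 - 4*r^3 + 3))/(r^4 - 4*r^3 + 3)^2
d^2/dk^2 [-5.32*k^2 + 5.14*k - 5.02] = -10.6400000000000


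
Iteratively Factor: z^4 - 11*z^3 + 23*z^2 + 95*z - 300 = (z - 5)*(z^3 - 6*z^2 - 7*z + 60) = (z - 5)^2*(z^2 - z - 12) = (z - 5)^2*(z - 4)*(z + 3)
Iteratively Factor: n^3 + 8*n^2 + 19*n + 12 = (n + 4)*(n^2 + 4*n + 3) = (n + 3)*(n + 4)*(n + 1)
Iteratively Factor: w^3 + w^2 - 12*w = (w + 4)*(w^2 - 3*w) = w*(w + 4)*(w - 3)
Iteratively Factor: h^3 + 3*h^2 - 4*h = (h - 1)*(h^2 + 4*h) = h*(h - 1)*(h + 4)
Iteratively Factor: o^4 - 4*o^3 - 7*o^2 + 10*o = (o - 5)*(o^3 + o^2 - 2*o) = o*(o - 5)*(o^2 + o - 2) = o*(o - 5)*(o + 2)*(o - 1)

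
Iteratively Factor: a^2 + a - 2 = (a - 1)*(a + 2)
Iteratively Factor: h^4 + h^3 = (h)*(h^3 + h^2) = h*(h + 1)*(h^2) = h^2*(h + 1)*(h)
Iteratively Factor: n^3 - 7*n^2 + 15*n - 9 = (n - 1)*(n^2 - 6*n + 9) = (n - 3)*(n - 1)*(n - 3)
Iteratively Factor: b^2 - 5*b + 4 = (b - 1)*(b - 4)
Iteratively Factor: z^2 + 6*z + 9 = (z + 3)*(z + 3)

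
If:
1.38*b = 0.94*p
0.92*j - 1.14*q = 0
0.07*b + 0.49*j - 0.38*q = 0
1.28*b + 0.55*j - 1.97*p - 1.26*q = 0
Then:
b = 0.00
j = 0.00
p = 0.00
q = 0.00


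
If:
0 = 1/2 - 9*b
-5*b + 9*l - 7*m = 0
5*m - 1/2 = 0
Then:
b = 1/18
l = 44/405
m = 1/10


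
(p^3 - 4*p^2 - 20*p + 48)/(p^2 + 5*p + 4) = (p^2 - 8*p + 12)/(p + 1)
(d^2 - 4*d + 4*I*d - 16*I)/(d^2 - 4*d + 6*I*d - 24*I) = (d + 4*I)/(d + 6*I)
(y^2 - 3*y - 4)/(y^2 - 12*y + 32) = (y + 1)/(y - 8)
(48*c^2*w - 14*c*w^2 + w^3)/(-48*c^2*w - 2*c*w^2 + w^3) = (-6*c + w)/(6*c + w)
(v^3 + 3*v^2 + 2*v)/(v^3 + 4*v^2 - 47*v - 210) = v*(v^2 + 3*v + 2)/(v^3 + 4*v^2 - 47*v - 210)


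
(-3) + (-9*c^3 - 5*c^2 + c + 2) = -9*c^3 - 5*c^2 + c - 1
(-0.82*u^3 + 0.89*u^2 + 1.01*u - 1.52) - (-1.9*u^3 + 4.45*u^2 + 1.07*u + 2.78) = 1.08*u^3 - 3.56*u^2 - 0.0600000000000001*u - 4.3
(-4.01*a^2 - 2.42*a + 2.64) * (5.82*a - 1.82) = -23.3382*a^3 - 6.7862*a^2 + 19.7692*a - 4.8048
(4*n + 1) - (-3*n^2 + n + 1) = 3*n^2 + 3*n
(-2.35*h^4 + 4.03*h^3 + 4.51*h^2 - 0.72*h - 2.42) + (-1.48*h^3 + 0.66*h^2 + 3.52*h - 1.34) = -2.35*h^4 + 2.55*h^3 + 5.17*h^2 + 2.8*h - 3.76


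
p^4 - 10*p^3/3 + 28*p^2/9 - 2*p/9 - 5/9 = (p - 5/3)*(p - 1)^2*(p + 1/3)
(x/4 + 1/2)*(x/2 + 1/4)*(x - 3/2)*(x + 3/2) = x^4/8 + 5*x^3/16 - 5*x^2/32 - 45*x/64 - 9/32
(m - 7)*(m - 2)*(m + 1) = m^3 - 8*m^2 + 5*m + 14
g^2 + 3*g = g*(g + 3)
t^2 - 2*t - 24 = (t - 6)*(t + 4)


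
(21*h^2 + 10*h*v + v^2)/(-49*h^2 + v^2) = (3*h + v)/(-7*h + v)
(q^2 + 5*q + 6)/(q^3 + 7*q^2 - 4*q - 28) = (q + 3)/(q^2 + 5*q - 14)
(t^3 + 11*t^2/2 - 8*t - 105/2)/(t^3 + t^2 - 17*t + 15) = (t + 7/2)/(t - 1)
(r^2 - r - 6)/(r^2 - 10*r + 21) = (r + 2)/(r - 7)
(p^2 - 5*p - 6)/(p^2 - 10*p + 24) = (p + 1)/(p - 4)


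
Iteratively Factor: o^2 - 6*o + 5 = (o - 5)*(o - 1)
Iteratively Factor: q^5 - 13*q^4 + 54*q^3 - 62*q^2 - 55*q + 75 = (q - 5)*(q^4 - 8*q^3 + 14*q^2 + 8*q - 15) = (q - 5)*(q - 1)*(q^3 - 7*q^2 + 7*q + 15) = (q - 5)^2*(q - 1)*(q^2 - 2*q - 3) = (q - 5)^2*(q - 1)*(q + 1)*(q - 3)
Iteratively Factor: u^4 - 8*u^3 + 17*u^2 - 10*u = (u)*(u^3 - 8*u^2 + 17*u - 10) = u*(u - 2)*(u^2 - 6*u + 5) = u*(u - 5)*(u - 2)*(u - 1)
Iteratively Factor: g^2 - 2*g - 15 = (g + 3)*(g - 5)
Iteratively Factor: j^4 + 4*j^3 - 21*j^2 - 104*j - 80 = (j + 4)*(j^3 - 21*j - 20) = (j - 5)*(j + 4)*(j^2 + 5*j + 4) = (j - 5)*(j + 1)*(j + 4)*(j + 4)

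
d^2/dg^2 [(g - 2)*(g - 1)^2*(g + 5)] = 12*g^2 + 6*g - 30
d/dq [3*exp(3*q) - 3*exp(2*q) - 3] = (9*exp(q) - 6)*exp(2*q)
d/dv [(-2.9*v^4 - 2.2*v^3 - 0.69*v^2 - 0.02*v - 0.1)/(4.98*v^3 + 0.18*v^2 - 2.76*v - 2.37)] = (-14.442*v^6 - 1.044*v^5 + 27.0522*v^4 + 39.8352*v^3 + 19.044*v^2 + 3.3066*v - 0.2286)/(24.8004*v^6 + 1.7928*v^5 - 27.4572*v^4 - 24.5988*v^3 + 6.7644*v^2 + 13.0824*v + 5.6169)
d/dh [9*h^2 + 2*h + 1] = 18*h + 2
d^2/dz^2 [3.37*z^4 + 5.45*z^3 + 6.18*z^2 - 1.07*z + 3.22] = 40.44*z^2 + 32.7*z + 12.36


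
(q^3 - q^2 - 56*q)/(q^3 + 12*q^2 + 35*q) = (q - 8)/(q + 5)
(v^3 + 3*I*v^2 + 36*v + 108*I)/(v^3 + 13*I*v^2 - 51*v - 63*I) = (v^2 + 36)/(v^2 + 10*I*v - 21)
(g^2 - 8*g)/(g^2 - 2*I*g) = (g - 8)/(g - 2*I)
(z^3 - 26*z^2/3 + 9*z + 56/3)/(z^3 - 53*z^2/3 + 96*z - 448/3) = (z + 1)/(z - 8)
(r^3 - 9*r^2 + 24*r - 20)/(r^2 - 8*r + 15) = (r^2 - 4*r + 4)/(r - 3)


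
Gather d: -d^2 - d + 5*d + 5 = -d^2 + 4*d + 5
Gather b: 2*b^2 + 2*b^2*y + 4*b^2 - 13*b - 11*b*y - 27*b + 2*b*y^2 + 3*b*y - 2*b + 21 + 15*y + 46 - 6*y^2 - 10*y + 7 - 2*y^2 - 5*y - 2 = b^2*(2*y + 6) + b*(2*y^2 - 8*y - 42) - 8*y^2 + 72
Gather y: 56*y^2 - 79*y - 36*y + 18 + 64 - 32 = 56*y^2 - 115*y + 50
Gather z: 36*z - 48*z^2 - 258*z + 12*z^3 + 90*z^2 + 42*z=12*z^3 + 42*z^2 - 180*z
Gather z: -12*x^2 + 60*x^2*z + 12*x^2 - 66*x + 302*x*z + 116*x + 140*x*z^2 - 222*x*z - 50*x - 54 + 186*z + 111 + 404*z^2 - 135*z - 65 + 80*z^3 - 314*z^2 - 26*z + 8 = 80*z^3 + z^2*(140*x + 90) + z*(60*x^2 + 80*x + 25)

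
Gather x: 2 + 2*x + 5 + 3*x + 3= 5*x + 10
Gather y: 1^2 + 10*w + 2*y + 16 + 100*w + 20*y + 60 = 110*w + 22*y + 77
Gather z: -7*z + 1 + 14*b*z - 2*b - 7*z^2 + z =-2*b - 7*z^2 + z*(14*b - 6) + 1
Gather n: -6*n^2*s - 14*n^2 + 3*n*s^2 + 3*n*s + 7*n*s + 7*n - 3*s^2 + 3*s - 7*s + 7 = n^2*(-6*s - 14) + n*(3*s^2 + 10*s + 7) - 3*s^2 - 4*s + 7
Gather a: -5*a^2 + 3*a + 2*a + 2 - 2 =-5*a^2 + 5*a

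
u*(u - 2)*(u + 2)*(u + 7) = u^4 + 7*u^3 - 4*u^2 - 28*u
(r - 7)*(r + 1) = r^2 - 6*r - 7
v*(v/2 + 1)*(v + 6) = v^3/2 + 4*v^2 + 6*v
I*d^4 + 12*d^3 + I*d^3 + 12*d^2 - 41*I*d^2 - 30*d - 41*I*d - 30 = (d - 6*I)*(d - 5*I)*(d - I)*(I*d + I)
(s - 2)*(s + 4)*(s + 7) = s^3 + 9*s^2 + 6*s - 56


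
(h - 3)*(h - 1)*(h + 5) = h^3 + h^2 - 17*h + 15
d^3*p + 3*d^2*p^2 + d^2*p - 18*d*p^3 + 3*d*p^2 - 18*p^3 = (d - 3*p)*(d + 6*p)*(d*p + p)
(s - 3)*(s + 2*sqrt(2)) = s^2 - 3*s + 2*sqrt(2)*s - 6*sqrt(2)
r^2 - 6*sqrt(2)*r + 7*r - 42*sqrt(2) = (r + 7)*(r - 6*sqrt(2))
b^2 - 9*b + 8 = (b - 8)*(b - 1)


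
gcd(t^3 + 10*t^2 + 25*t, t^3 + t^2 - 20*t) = t^2 + 5*t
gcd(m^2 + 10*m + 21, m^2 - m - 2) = 1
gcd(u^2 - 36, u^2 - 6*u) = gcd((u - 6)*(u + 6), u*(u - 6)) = u - 6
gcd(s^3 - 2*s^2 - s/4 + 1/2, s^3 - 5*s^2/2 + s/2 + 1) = s^2 - 3*s/2 - 1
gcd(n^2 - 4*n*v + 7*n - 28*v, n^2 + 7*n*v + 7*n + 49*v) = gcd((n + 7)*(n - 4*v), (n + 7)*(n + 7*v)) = n + 7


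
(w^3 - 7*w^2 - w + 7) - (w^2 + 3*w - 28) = w^3 - 8*w^2 - 4*w + 35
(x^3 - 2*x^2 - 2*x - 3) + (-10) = x^3 - 2*x^2 - 2*x - 13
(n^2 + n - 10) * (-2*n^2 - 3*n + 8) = -2*n^4 - 5*n^3 + 25*n^2 + 38*n - 80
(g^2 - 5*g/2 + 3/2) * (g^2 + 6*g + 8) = g^4 + 7*g^3/2 - 11*g^2/2 - 11*g + 12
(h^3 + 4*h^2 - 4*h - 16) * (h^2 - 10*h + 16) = h^5 - 6*h^4 - 28*h^3 + 88*h^2 + 96*h - 256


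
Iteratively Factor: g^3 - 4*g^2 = (g - 4)*(g^2) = g*(g - 4)*(g)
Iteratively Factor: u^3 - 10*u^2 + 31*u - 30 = (u - 5)*(u^2 - 5*u + 6) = (u - 5)*(u - 3)*(u - 2)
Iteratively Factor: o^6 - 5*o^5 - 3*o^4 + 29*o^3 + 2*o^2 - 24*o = (o + 1)*(o^5 - 6*o^4 + 3*o^3 + 26*o^2 - 24*o) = o*(o + 1)*(o^4 - 6*o^3 + 3*o^2 + 26*o - 24) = o*(o - 4)*(o + 1)*(o^3 - 2*o^2 - 5*o + 6) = o*(o - 4)*(o - 3)*(o + 1)*(o^2 + o - 2) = o*(o - 4)*(o - 3)*(o + 1)*(o + 2)*(o - 1)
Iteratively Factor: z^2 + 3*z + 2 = (z + 2)*(z + 1)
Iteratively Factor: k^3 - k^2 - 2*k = (k - 2)*(k^2 + k) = k*(k - 2)*(k + 1)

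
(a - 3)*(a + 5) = a^2 + 2*a - 15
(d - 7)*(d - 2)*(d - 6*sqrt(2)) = d^3 - 9*d^2 - 6*sqrt(2)*d^2 + 14*d + 54*sqrt(2)*d - 84*sqrt(2)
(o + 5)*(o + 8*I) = o^2 + 5*o + 8*I*o + 40*I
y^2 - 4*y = y*(y - 4)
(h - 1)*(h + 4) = h^2 + 3*h - 4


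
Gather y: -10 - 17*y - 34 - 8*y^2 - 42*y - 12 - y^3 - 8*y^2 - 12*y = -y^3 - 16*y^2 - 71*y - 56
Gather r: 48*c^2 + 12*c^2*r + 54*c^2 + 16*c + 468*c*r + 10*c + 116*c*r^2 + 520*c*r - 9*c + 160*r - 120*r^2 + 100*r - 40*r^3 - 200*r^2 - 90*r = 102*c^2 + 17*c - 40*r^3 + r^2*(116*c - 320) + r*(12*c^2 + 988*c + 170)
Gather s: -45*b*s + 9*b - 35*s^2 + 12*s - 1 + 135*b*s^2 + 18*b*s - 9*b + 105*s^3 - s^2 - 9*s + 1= 105*s^3 + s^2*(135*b - 36) + s*(3 - 27*b)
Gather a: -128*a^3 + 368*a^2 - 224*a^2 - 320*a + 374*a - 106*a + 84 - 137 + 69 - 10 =-128*a^3 + 144*a^2 - 52*a + 6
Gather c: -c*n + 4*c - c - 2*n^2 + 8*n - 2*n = c*(3 - n) - 2*n^2 + 6*n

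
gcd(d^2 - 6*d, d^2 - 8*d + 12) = d - 6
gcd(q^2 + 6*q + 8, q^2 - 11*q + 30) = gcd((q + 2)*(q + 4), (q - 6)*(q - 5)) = 1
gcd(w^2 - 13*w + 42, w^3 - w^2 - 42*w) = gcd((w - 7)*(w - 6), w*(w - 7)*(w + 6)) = w - 7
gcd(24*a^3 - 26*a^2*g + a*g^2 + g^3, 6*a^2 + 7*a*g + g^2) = 6*a + g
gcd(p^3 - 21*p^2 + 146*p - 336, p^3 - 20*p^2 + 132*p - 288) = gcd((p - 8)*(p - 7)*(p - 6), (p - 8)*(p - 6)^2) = p^2 - 14*p + 48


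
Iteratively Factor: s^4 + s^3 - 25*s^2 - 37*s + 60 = (s - 1)*(s^3 + 2*s^2 - 23*s - 60) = (s - 5)*(s - 1)*(s^2 + 7*s + 12) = (s - 5)*(s - 1)*(s + 3)*(s + 4)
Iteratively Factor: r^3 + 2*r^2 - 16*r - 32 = (r - 4)*(r^2 + 6*r + 8) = (r - 4)*(r + 4)*(r + 2)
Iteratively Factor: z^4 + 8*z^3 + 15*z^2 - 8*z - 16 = (z + 1)*(z^3 + 7*z^2 + 8*z - 16) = (z + 1)*(z + 4)*(z^2 + 3*z - 4) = (z - 1)*(z + 1)*(z + 4)*(z + 4)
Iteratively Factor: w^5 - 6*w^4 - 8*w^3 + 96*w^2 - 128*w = (w - 4)*(w^4 - 2*w^3 - 16*w^2 + 32*w) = (w - 4)^2*(w^3 + 2*w^2 - 8*w) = (w - 4)^2*(w + 4)*(w^2 - 2*w) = w*(w - 4)^2*(w + 4)*(w - 2)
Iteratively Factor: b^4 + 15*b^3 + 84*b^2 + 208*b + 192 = (b + 4)*(b^3 + 11*b^2 + 40*b + 48) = (b + 4)^2*(b^2 + 7*b + 12) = (b + 3)*(b + 4)^2*(b + 4)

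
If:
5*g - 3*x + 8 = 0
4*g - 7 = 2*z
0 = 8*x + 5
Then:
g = -79/40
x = -5/8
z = -149/20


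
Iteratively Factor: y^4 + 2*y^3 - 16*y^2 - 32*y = (y)*(y^3 + 2*y^2 - 16*y - 32) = y*(y - 4)*(y^2 + 6*y + 8) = y*(y - 4)*(y + 2)*(y + 4)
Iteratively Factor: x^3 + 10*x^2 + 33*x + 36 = (x + 4)*(x^2 + 6*x + 9) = (x + 3)*(x + 4)*(x + 3)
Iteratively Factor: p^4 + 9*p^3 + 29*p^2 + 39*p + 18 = (p + 2)*(p^3 + 7*p^2 + 15*p + 9) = (p + 2)*(p + 3)*(p^2 + 4*p + 3) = (p + 2)*(p + 3)^2*(p + 1)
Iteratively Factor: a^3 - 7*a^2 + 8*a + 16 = (a - 4)*(a^2 - 3*a - 4) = (a - 4)^2*(a + 1)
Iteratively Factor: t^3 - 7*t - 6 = (t + 2)*(t^2 - 2*t - 3) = (t - 3)*(t + 2)*(t + 1)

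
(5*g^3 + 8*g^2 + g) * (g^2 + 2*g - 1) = 5*g^5 + 18*g^4 + 12*g^3 - 6*g^2 - g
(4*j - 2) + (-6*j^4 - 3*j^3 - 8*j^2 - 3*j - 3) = -6*j^4 - 3*j^3 - 8*j^2 + j - 5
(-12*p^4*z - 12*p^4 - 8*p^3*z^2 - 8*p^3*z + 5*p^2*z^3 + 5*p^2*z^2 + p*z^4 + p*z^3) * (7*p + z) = -84*p^5*z - 84*p^5 - 68*p^4*z^2 - 68*p^4*z + 27*p^3*z^3 + 27*p^3*z^2 + 12*p^2*z^4 + 12*p^2*z^3 + p*z^5 + p*z^4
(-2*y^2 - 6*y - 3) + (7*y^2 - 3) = 5*y^2 - 6*y - 6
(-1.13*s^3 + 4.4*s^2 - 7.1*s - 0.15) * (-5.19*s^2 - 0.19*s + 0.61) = 5.8647*s^5 - 22.6213*s^4 + 35.3237*s^3 + 4.8115*s^2 - 4.3025*s - 0.0915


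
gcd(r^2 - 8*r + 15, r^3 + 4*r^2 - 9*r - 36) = r - 3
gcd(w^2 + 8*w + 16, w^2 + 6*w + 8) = w + 4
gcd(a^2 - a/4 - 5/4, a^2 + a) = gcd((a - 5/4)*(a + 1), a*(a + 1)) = a + 1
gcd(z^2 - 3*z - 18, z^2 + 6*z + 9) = z + 3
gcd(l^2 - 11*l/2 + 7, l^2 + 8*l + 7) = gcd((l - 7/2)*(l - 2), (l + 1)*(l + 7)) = 1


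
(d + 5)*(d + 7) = d^2 + 12*d + 35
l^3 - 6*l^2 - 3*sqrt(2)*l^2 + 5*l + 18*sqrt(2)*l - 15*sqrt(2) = (l - 5)*(l - 1)*(l - 3*sqrt(2))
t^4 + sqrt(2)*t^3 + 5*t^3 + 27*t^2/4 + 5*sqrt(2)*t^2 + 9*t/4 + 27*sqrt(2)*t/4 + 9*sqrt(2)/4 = (t + 1/2)*(t + 3/2)*(t + 3)*(t + sqrt(2))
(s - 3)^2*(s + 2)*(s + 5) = s^4 + s^3 - 23*s^2 + 3*s + 90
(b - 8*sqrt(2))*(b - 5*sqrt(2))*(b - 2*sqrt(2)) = b^3 - 15*sqrt(2)*b^2 + 132*b - 160*sqrt(2)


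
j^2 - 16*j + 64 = (j - 8)^2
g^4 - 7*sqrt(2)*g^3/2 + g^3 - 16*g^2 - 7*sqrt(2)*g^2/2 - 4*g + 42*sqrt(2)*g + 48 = (g - 3)*(g + 4)*(g - 4*sqrt(2))*(g + sqrt(2)/2)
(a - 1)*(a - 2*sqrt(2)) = a^2 - 2*sqrt(2)*a - a + 2*sqrt(2)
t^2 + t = t*(t + 1)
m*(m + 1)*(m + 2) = m^3 + 3*m^2 + 2*m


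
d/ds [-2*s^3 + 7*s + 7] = 7 - 6*s^2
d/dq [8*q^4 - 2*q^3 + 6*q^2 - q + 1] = 32*q^3 - 6*q^2 + 12*q - 1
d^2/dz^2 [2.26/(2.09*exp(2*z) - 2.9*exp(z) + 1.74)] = ((6.554 - 18.8936*exp(z))*(2.09*exp(2*z) - 2.9*exp(z) + 1.74) + 2.26*(4.18*exp(z) - 2.9)*(8.36*exp(z) - 5.8)*exp(z))*exp(z)/(2.09*exp(2*z) - 2.9*exp(z) + 1.74)^3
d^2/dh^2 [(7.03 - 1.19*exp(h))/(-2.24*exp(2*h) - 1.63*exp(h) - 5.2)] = (5.970944*exp(4*h) - 145.43984*exp(3*h) - 160.170528*exp(2*h) + 298.777313*exp(h) + 91.76388)*exp(h)/(11.239424*exp(6*h) + 24.536064*exp(5*h) + 96.128928*exp(4*h) + 118.248187*exp(3*h) + 223.15644*exp(2*h) + 132.2256*exp(h) + 140.608)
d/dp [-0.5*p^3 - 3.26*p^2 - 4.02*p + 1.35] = -1.5*p^2 - 6.52*p - 4.02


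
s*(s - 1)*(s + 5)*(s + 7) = s^4 + 11*s^3 + 23*s^2 - 35*s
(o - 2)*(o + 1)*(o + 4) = o^3 + 3*o^2 - 6*o - 8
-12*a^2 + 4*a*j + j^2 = (-2*a + j)*(6*a + j)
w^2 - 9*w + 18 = (w - 6)*(w - 3)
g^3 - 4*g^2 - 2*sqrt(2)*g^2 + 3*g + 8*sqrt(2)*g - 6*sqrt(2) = (g - 3)*(g - 1)*(g - 2*sqrt(2))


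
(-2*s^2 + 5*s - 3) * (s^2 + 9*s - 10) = -2*s^4 - 13*s^3 + 62*s^2 - 77*s + 30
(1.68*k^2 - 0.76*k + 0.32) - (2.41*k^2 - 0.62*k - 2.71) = -0.73*k^2 - 0.14*k + 3.03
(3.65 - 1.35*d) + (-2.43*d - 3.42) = 0.23 - 3.78*d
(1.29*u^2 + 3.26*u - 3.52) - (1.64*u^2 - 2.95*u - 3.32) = -0.35*u^2 + 6.21*u - 0.2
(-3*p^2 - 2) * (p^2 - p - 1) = -3*p^4 + 3*p^3 + p^2 + 2*p + 2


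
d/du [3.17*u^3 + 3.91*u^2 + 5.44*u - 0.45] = 9.51*u^2 + 7.82*u + 5.44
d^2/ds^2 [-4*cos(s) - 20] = 4*cos(s)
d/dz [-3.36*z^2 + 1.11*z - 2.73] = 1.11 - 6.72*z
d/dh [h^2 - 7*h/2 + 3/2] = 2*h - 7/2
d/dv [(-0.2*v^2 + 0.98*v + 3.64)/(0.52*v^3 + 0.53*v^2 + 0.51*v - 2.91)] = (0.104*v^4 - 1.0192*v^3 - 6.2998*v^2 - 2.6944*v - 4.7082)/(0.2704*v^6 + 0.5512*v^5 + 0.8113*v^4 - 2.4858*v^3 - 2.8245*v^2 - 2.9682*v + 8.4681)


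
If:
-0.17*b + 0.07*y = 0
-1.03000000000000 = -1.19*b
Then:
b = 0.87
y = 2.10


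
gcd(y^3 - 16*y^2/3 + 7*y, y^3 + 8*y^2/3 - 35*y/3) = y^2 - 7*y/3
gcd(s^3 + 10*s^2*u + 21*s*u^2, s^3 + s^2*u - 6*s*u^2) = s^2 + 3*s*u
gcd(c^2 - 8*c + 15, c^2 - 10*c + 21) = c - 3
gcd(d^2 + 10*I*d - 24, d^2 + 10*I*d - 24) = d^2 + 10*I*d - 24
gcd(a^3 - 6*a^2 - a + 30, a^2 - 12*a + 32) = 1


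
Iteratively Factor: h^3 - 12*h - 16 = (h - 4)*(h^2 + 4*h + 4) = (h - 4)*(h + 2)*(h + 2)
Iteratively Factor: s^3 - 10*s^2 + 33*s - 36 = (s - 3)*(s^2 - 7*s + 12) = (s - 4)*(s - 3)*(s - 3)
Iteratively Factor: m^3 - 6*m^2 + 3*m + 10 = (m + 1)*(m^2 - 7*m + 10) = (m - 2)*(m + 1)*(m - 5)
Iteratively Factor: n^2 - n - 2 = (n - 2)*(n + 1)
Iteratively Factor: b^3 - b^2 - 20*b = (b + 4)*(b^2 - 5*b) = (b - 5)*(b + 4)*(b)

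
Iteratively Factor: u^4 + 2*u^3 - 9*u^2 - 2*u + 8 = (u + 4)*(u^3 - 2*u^2 - u + 2) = (u - 2)*(u + 4)*(u^2 - 1) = (u - 2)*(u - 1)*(u + 4)*(u + 1)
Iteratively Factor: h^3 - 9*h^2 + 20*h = (h - 4)*(h^2 - 5*h) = h*(h - 4)*(h - 5)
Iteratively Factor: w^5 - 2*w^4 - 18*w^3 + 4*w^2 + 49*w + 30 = (w - 5)*(w^4 + 3*w^3 - 3*w^2 - 11*w - 6) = (w - 5)*(w + 1)*(w^3 + 2*w^2 - 5*w - 6) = (w - 5)*(w - 2)*(w + 1)*(w^2 + 4*w + 3) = (w - 5)*(w - 2)*(w + 1)*(w + 3)*(w + 1)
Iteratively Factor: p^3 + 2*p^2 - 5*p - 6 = (p - 2)*(p^2 + 4*p + 3) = (p - 2)*(p + 3)*(p + 1)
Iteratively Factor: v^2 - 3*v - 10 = (v - 5)*(v + 2)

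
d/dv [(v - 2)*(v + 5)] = 2*v + 3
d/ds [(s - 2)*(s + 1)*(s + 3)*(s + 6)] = 4*s^3 + 24*s^2 + 14*s - 36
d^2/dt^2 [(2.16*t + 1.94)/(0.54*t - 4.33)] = 11.232432/(0.54*t - 4.33)^3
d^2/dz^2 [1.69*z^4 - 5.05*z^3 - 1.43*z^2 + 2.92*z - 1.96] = 20.28*z^2 - 30.3*z - 2.86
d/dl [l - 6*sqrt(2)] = 1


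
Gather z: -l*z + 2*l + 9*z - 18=2*l + z*(9 - l) - 18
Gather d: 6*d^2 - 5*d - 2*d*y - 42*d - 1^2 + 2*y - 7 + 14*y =6*d^2 + d*(-2*y - 47) + 16*y - 8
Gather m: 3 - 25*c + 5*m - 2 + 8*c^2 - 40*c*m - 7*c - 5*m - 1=8*c^2 - 40*c*m - 32*c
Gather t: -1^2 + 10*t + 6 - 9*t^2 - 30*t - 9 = -9*t^2 - 20*t - 4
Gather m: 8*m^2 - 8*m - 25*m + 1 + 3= 8*m^2 - 33*m + 4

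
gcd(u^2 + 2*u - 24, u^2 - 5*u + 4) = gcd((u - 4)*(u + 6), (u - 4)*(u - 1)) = u - 4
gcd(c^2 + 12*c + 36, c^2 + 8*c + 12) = c + 6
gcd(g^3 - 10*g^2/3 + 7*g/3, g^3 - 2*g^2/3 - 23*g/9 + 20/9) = g - 1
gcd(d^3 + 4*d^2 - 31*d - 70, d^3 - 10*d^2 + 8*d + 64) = d + 2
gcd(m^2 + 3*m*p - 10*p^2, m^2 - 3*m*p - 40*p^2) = m + 5*p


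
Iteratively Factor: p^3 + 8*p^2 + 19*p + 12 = (p + 3)*(p^2 + 5*p + 4) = (p + 1)*(p + 3)*(p + 4)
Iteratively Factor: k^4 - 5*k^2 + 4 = (k + 2)*(k^3 - 2*k^2 - k + 2) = (k - 1)*(k + 2)*(k^2 - k - 2) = (k - 1)*(k + 1)*(k + 2)*(k - 2)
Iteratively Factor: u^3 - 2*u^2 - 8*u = (u + 2)*(u^2 - 4*u) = (u - 4)*(u + 2)*(u)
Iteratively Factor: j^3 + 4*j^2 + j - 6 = (j + 3)*(j^2 + j - 2) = (j + 2)*(j + 3)*(j - 1)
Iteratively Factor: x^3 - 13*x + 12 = (x - 3)*(x^2 + 3*x - 4) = (x - 3)*(x - 1)*(x + 4)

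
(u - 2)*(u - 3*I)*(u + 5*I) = u^3 - 2*u^2 + 2*I*u^2 + 15*u - 4*I*u - 30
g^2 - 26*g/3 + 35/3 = (g - 7)*(g - 5/3)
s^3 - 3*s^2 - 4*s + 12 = (s - 3)*(s - 2)*(s + 2)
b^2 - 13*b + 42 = (b - 7)*(b - 6)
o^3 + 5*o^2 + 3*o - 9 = (o - 1)*(o + 3)^2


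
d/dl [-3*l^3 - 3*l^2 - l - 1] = -9*l^2 - 6*l - 1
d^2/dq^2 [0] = 0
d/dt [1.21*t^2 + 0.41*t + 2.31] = 2.42*t + 0.41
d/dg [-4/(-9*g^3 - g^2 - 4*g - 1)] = 4*(-27*g^2 - 2*g - 4)/(9*g^3 + g^2 + 4*g + 1)^2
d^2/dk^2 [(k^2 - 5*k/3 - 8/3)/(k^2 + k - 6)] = 4*(-4*k^3 + 15*k^2 - 57*k + 11)/(3*(k^6 + 3*k^5 - 15*k^4 - 35*k^3 + 90*k^2 + 108*k - 216))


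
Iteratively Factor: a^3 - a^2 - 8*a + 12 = (a - 2)*(a^2 + a - 6) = (a - 2)*(a + 3)*(a - 2)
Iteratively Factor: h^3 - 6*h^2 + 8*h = (h - 4)*(h^2 - 2*h) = h*(h - 4)*(h - 2)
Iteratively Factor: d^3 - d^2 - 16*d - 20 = (d + 2)*(d^2 - 3*d - 10) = (d - 5)*(d + 2)*(d + 2)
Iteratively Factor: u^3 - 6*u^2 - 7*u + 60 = (u - 5)*(u^2 - u - 12) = (u - 5)*(u - 4)*(u + 3)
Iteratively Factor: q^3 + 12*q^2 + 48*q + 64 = (q + 4)*(q^2 + 8*q + 16) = (q + 4)^2*(q + 4)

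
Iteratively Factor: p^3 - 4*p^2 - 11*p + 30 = (p + 3)*(p^2 - 7*p + 10) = (p - 2)*(p + 3)*(p - 5)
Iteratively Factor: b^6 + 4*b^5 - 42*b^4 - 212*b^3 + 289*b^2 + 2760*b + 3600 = (b - 5)*(b^5 + 9*b^4 + 3*b^3 - 197*b^2 - 696*b - 720) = (b - 5)^2*(b^4 + 14*b^3 + 73*b^2 + 168*b + 144) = (b - 5)^2*(b + 3)*(b^3 + 11*b^2 + 40*b + 48) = (b - 5)^2*(b + 3)*(b + 4)*(b^2 + 7*b + 12) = (b - 5)^2*(b + 3)*(b + 4)^2*(b + 3)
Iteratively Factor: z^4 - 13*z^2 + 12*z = (z - 1)*(z^3 + z^2 - 12*z) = z*(z - 1)*(z^2 + z - 12) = z*(z - 1)*(z + 4)*(z - 3)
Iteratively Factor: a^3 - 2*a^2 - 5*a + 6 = (a + 2)*(a^2 - 4*a + 3) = (a - 1)*(a + 2)*(a - 3)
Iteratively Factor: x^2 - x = (x)*(x - 1)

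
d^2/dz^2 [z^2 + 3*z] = 2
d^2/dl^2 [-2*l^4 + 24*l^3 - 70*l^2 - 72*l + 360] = -24*l^2 + 144*l - 140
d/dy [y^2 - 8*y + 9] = 2*y - 8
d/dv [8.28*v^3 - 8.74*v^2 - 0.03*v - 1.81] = 24.84*v^2 - 17.48*v - 0.03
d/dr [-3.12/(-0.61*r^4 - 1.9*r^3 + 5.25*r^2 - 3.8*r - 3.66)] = (-7.6128*r^3 - 17.784*r^2 + 32.76*r - 11.856)/(0.61*r^4 + 1.9*r^3 - 5.25*r^2 + 3.8*r + 3.66)^2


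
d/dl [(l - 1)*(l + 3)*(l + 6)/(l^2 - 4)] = (l^4 - 21*l^2 - 28*l - 36)/(l^4 - 8*l^2 + 16)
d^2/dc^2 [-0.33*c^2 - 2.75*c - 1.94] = -0.660000000000000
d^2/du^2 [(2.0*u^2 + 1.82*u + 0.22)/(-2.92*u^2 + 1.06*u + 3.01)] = (-43.416896*u^3 - 116.725248*u^2 - 91.8924*u - 28.988248)/(24.897088*u^6 - 27.113952*u^5 - 67.150656*u^4 + 54.708296*u^3 + 69.220368*u^2 - 28.811118*u - 27.270901)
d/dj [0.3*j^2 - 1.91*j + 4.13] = 0.6*j - 1.91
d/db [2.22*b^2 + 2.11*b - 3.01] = 4.44*b + 2.11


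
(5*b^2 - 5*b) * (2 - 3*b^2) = -15*b^4 + 15*b^3 + 10*b^2 - 10*b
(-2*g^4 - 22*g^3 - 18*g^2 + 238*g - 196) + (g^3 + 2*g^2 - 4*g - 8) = -2*g^4 - 21*g^3 - 16*g^2 + 234*g - 204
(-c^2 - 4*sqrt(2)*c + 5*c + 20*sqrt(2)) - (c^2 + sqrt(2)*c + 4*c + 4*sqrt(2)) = -2*c^2 - 5*sqrt(2)*c + c + 16*sqrt(2)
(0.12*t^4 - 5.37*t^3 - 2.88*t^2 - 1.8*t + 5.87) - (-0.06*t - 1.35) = 0.12*t^4 - 5.37*t^3 - 2.88*t^2 - 1.74*t + 7.22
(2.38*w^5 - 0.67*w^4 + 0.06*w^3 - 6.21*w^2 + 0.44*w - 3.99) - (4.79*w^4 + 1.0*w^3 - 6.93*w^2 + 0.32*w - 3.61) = 2.38*w^5 - 5.46*w^4 - 0.94*w^3 + 0.72*w^2 + 0.12*w - 0.38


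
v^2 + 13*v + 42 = (v + 6)*(v + 7)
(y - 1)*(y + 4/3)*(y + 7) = y^3 + 22*y^2/3 + y - 28/3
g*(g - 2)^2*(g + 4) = g^4 - 12*g^2 + 16*g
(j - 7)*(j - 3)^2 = j^3 - 13*j^2 + 51*j - 63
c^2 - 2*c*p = c*(c - 2*p)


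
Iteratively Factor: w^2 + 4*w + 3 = (w + 3)*(w + 1)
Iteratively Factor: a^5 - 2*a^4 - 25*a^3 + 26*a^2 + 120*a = (a - 3)*(a^4 + a^3 - 22*a^2 - 40*a) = (a - 5)*(a - 3)*(a^3 + 6*a^2 + 8*a) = a*(a - 5)*(a - 3)*(a^2 + 6*a + 8) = a*(a - 5)*(a - 3)*(a + 2)*(a + 4)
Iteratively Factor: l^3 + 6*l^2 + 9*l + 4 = (l + 1)*(l^2 + 5*l + 4) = (l + 1)*(l + 4)*(l + 1)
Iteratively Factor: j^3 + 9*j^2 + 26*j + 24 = (j + 4)*(j^2 + 5*j + 6) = (j + 3)*(j + 4)*(j + 2)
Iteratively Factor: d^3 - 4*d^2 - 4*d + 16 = (d - 2)*(d^2 - 2*d - 8) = (d - 2)*(d + 2)*(d - 4)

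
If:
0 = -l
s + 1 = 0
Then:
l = 0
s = -1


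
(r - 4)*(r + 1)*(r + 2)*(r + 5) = r^4 + 4*r^3 - 15*r^2 - 58*r - 40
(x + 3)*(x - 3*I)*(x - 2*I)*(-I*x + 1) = -I*x^4 - 4*x^3 - 3*I*x^3 - 12*x^2 + I*x^2 - 6*x + 3*I*x - 18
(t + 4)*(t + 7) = t^2 + 11*t + 28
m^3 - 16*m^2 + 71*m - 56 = (m - 8)*(m - 7)*(m - 1)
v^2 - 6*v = v*(v - 6)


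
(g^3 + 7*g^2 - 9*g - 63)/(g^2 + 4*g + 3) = (g^2 + 4*g - 21)/(g + 1)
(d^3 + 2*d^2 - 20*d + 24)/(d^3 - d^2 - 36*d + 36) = (d^2 - 4*d + 4)/(d^2 - 7*d + 6)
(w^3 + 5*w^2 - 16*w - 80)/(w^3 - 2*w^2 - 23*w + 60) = (w + 4)/(w - 3)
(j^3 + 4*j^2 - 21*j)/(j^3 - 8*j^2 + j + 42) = j*(j + 7)/(j^2 - 5*j - 14)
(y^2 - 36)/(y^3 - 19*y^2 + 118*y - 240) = (y + 6)/(y^2 - 13*y + 40)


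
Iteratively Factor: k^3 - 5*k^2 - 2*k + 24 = (k - 3)*(k^2 - 2*k - 8) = (k - 4)*(k - 3)*(k + 2)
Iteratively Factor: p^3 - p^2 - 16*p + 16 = (p + 4)*(p^2 - 5*p + 4) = (p - 4)*(p + 4)*(p - 1)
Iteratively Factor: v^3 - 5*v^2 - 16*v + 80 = (v - 5)*(v^2 - 16) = (v - 5)*(v - 4)*(v + 4)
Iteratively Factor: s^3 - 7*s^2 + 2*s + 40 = (s + 2)*(s^2 - 9*s + 20) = (s - 5)*(s + 2)*(s - 4)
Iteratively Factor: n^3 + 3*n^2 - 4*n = (n - 1)*(n^2 + 4*n) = (n - 1)*(n + 4)*(n)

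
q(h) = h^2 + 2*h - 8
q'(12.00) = 26.00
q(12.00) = 160.00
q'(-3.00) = -4.00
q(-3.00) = -5.00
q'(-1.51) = -1.02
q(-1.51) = -8.74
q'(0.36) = 2.72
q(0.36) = -7.15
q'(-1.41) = -0.82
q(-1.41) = -8.83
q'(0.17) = 2.34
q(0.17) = -7.63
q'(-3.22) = -4.44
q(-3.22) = -4.07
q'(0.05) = 2.10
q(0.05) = -7.90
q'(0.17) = 2.34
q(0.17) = -7.63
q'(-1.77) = -1.54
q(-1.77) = -8.41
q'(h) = 2*h + 2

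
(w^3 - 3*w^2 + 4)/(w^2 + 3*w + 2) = (w^2 - 4*w + 4)/(w + 2)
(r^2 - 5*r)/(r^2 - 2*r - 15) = r/(r + 3)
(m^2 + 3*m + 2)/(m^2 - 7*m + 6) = (m^2 + 3*m + 2)/(m^2 - 7*m + 6)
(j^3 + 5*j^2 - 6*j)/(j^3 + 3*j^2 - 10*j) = (j^2 + 5*j - 6)/(j^2 + 3*j - 10)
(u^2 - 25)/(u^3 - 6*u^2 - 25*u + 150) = 1/(u - 6)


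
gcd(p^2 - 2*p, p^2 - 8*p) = p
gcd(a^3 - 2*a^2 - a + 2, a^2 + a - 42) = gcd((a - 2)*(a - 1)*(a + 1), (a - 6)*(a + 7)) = 1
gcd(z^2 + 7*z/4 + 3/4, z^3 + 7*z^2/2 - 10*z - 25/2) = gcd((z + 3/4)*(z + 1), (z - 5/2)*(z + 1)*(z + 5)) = z + 1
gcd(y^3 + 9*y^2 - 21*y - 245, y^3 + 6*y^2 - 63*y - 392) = y^2 + 14*y + 49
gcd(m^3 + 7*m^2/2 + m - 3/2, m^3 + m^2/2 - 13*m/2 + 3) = m^2 + 5*m/2 - 3/2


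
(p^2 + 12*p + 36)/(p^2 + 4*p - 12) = (p + 6)/(p - 2)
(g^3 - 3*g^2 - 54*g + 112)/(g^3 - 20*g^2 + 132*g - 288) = (g^2 + 5*g - 14)/(g^2 - 12*g + 36)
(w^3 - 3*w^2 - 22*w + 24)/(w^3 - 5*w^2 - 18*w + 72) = (w - 1)/(w - 3)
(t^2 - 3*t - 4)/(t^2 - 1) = (t - 4)/(t - 1)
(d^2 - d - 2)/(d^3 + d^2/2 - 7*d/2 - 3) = 2/(2*d + 3)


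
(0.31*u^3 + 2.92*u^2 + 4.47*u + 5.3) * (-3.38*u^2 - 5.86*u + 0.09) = -1.0478*u^5 - 11.6862*u^4 - 32.1919*u^3 - 43.8454*u^2 - 30.6557*u + 0.477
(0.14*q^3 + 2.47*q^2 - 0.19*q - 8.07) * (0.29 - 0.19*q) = -0.0266*q^4 - 0.4287*q^3 + 0.7524*q^2 + 1.4782*q - 2.3403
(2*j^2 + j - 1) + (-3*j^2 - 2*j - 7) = -j^2 - j - 8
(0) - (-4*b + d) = 4*b - d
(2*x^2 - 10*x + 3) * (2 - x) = -2*x^3 + 14*x^2 - 23*x + 6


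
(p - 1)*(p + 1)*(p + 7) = p^3 + 7*p^2 - p - 7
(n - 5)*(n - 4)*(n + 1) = n^3 - 8*n^2 + 11*n + 20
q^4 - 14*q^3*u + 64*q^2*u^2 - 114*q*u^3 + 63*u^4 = (q - 7*u)*(q - 3*u)^2*(q - u)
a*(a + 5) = a^2 + 5*a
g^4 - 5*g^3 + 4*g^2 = g^2*(g - 4)*(g - 1)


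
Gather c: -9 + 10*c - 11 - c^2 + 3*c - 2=-c^2 + 13*c - 22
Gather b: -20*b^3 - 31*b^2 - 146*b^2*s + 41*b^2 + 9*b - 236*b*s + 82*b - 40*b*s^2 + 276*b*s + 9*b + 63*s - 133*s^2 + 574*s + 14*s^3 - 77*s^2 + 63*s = -20*b^3 + b^2*(10 - 146*s) + b*(-40*s^2 + 40*s + 100) + 14*s^3 - 210*s^2 + 700*s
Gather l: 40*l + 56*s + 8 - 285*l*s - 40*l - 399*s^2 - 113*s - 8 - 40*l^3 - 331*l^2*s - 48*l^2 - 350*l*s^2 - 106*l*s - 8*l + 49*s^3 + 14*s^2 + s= -40*l^3 + l^2*(-331*s - 48) + l*(-350*s^2 - 391*s - 8) + 49*s^3 - 385*s^2 - 56*s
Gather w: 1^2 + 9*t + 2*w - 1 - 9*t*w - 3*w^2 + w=9*t - 3*w^2 + w*(3 - 9*t)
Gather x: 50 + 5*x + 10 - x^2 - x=-x^2 + 4*x + 60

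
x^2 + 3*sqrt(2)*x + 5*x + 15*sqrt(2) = (x + 5)*(x + 3*sqrt(2))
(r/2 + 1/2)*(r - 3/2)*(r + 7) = r^3/2 + 13*r^2/4 - 5*r/2 - 21/4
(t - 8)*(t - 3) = t^2 - 11*t + 24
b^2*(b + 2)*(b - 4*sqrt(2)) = b^4 - 4*sqrt(2)*b^3 + 2*b^3 - 8*sqrt(2)*b^2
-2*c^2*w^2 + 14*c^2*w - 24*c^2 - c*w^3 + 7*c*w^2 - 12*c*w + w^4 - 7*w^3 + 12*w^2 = (-2*c + w)*(c + w)*(w - 4)*(w - 3)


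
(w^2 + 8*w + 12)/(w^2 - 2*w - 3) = (w^2 + 8*w + 12)/(w^2 - 2*w - 3)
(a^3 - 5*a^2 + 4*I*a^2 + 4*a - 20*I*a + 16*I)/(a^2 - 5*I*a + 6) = (a^3 + a^2*(-5 + 4*I) + a*(4 - 20*I) + 16*I)/(a^2 - 5*I*a + 6)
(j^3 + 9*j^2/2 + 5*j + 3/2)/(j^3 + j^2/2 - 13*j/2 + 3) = (2*j^2 + 3*j + 1)/(2*j^2 - 5*j + 2)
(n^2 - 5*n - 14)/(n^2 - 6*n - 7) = (n + 2)/(n + 1)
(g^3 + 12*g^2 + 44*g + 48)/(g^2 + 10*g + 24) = g + 2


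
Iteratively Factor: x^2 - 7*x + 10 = (x - 5)*(x - 2)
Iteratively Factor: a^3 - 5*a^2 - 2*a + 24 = (a - 4)*(a^2 - a - 6) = (a - 4)*(a - 3)*(a + 2)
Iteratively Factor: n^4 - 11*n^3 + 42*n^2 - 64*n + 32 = (n - 4)*(n^3 - 7*n^2 + 14*n - 8) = (n - 4)*(n - 2)*(n^2 - 5*n + 4) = (n - 4)^2*(n - 2)*(n - 1)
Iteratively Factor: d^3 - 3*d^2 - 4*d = (d)*(d^2 - 3*d - 4) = d*(d + 1)*(d - 4)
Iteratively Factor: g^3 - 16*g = (g + 4)*(g^2 - 4*g) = (g - 4)*(g + 4)*(g)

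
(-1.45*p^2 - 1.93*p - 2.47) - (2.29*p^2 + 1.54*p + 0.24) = -3.74*p^2 - 3.47*p - 2.71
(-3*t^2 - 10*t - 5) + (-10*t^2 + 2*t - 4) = -13*t^2 - 8*t - 9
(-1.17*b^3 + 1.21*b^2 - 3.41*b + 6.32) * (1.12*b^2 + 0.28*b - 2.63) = -1.3104*b^5 + 1.0276*b^4 - 0.403300000000001*b^3 + 2.9413*b^2 + 10.7379*b - 16.6216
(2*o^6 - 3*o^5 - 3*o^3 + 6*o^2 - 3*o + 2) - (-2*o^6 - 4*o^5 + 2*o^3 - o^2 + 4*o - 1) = 4*o^6 + o^5 - 5*o^3 + 7*o^2 - 7*o + 3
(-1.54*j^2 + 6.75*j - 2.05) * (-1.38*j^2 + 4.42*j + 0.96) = 2.1252*j^4 - 16.1218*j^3 + 31.1856*j^2 - 2.581*j - 1.968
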